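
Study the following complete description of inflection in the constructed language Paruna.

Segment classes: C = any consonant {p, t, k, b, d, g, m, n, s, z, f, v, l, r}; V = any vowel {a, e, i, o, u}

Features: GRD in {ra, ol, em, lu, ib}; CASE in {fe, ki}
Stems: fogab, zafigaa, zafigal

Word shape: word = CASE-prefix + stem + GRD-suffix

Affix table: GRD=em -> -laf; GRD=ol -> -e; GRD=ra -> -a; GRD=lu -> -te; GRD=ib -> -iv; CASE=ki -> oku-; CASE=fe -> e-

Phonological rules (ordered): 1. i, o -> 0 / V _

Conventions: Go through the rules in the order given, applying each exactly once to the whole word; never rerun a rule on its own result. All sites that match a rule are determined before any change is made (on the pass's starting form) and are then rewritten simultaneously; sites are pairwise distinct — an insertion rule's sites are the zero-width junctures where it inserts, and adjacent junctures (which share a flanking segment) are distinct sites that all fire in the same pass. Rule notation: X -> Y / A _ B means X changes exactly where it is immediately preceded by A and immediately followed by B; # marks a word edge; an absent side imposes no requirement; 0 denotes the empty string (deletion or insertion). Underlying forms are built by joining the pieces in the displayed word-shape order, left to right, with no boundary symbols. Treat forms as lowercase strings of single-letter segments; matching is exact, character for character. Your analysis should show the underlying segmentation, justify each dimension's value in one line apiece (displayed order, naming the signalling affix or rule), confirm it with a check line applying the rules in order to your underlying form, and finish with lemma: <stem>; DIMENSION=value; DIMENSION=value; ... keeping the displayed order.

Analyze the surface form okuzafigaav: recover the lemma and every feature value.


underlying: oku-zafigaa-iv
GRD=ib - signalled by the affix -iv
CASE=ki - signalled by the affix oku-
check: okuzafigaaiv -> okuzafigaav
lemma: zafigaa; GRD=ib; CASE=ki


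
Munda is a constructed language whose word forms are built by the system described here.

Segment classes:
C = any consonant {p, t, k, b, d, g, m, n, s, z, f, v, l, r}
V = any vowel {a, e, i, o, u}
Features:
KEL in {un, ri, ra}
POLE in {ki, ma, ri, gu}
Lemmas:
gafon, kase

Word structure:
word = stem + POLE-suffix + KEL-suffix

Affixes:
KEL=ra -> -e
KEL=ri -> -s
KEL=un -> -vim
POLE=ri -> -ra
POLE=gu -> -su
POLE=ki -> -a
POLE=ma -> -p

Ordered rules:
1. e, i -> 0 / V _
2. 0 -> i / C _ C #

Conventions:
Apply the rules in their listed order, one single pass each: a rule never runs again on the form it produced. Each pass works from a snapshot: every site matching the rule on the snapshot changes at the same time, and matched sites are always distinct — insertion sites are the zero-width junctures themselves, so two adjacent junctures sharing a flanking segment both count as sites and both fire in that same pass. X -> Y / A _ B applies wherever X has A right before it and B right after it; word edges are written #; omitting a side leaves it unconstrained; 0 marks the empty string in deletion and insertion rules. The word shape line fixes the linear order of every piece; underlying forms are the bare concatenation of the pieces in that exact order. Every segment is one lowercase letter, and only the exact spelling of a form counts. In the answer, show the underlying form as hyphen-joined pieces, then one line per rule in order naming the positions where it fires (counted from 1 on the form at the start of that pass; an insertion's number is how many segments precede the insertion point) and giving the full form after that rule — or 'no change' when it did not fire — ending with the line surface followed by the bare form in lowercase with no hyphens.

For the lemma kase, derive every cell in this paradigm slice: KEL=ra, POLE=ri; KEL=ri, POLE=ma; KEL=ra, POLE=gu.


cell KEL=ra, POLE=ri:
underlying: kase-ra-e
1. e, i -> 0 / V _: fires at position(s) 7: kasera
2. 0 -> i / C _ C #: no change
surface: kasera

cell KEL=ri, POLE=ma:
underlying: kase-p-s
1. e, i -> 0 / V _: no change
2. 0 -> i / C _ C #: inserts after position(s) 5: kasepis
surface: kasepis

cell KEL=ra, POLE=gu:
underlying: kase-su-e
1. e, i -> 0 / V _: fires at position(s) 7: kasesu
2. 0 -> i / C _ C #: no change
surface: kasesu


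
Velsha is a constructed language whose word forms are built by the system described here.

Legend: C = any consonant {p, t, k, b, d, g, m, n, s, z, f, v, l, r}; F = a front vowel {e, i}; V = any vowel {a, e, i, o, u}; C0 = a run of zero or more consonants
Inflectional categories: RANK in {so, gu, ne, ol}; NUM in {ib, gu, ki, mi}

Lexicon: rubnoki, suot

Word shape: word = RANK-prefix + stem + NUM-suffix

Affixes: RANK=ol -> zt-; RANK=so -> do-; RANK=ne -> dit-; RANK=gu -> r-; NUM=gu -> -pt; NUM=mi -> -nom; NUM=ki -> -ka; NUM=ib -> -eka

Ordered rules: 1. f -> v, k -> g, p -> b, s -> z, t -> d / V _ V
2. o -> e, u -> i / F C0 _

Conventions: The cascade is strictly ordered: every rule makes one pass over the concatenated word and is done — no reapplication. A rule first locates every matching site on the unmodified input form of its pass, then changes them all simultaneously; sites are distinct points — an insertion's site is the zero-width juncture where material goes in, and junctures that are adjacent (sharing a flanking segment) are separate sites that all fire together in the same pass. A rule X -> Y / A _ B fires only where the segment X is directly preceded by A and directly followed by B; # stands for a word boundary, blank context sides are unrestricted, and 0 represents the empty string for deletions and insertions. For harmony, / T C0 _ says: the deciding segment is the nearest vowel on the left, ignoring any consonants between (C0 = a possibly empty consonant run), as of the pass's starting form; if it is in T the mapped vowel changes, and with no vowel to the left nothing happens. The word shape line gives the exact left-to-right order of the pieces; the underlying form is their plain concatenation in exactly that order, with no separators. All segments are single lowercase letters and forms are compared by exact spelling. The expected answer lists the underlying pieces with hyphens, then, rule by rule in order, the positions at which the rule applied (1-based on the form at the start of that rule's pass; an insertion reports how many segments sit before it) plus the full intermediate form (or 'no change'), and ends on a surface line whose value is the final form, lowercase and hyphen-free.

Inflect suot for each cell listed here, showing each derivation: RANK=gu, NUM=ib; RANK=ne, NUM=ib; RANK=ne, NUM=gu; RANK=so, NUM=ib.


cell RANK=gu, NUM=ib:
underlying: r-suot-eka
1. f -> v, k -> g, p -> b, s -> z, t -> d / V _ V: fires at position(s) 5, 7: rsuodega
2. o -> e, u -> i / F C0 _: no change
surface: rsuodega

cell RANK=ne, NUM=ib:
underlying: dit-suot-eka
1. f -> v, k -> g, p -> b, s -> z, t -> d / V _ V: fires at position(s) 7, 9: ditsuodega
2. o -> e, u -> i / F C0 _: fires at position(s) 5: ditsiodega
surface: ditsiodega

cell RANK=ne, NUM=gu:
underlying: dit-suot-pt
1. f -> v, k -> g, p -> b, s -> z, t -> d / V _ V: no change
2. o -> e, u -> i / F C0 _: fires at position(s) 5: ditsiotpt
surface: ditsiotpt

cell RANK=so, NUM=ib:
underlying: do-suot-eka
1. f -> v, k -> g, p -> b, s -> z, t -> d / V _ V: fires at position(s) 3, 6, 8: dozuodega
2. o -> e, u -> i / F C0 _: no change
surface: dozuodega


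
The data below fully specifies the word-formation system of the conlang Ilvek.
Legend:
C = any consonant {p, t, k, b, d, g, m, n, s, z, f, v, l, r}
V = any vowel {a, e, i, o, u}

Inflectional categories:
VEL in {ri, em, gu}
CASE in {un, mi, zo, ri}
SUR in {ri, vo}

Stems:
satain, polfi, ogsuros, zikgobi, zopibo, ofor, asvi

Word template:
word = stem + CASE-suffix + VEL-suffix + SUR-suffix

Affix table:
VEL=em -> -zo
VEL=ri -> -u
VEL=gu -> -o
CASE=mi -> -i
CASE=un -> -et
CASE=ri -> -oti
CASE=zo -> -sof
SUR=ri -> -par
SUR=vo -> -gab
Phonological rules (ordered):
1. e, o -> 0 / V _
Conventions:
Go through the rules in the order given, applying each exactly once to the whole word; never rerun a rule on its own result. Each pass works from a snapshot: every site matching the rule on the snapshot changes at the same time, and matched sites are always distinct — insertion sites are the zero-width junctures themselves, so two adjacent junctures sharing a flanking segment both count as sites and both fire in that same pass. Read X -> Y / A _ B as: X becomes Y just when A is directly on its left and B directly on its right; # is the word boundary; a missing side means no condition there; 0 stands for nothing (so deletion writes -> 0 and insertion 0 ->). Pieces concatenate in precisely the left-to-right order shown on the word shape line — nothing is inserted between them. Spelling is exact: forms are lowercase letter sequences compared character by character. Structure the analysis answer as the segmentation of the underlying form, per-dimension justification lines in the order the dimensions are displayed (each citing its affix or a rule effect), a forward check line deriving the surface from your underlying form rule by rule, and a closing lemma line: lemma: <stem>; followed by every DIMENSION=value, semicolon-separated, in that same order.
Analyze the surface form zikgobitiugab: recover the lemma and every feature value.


underlying: zikgobi-oti-u-gab
VEL=ri - signalled by the affix -u
CASE=ri - signalled by the affix -oti
SUR=vo - signalled by the affix -gab
check: zikgobiotiugab -> zikgobitiugab
lemma: zikgobi; VEL=ri; CASE=ri; SUR=vo


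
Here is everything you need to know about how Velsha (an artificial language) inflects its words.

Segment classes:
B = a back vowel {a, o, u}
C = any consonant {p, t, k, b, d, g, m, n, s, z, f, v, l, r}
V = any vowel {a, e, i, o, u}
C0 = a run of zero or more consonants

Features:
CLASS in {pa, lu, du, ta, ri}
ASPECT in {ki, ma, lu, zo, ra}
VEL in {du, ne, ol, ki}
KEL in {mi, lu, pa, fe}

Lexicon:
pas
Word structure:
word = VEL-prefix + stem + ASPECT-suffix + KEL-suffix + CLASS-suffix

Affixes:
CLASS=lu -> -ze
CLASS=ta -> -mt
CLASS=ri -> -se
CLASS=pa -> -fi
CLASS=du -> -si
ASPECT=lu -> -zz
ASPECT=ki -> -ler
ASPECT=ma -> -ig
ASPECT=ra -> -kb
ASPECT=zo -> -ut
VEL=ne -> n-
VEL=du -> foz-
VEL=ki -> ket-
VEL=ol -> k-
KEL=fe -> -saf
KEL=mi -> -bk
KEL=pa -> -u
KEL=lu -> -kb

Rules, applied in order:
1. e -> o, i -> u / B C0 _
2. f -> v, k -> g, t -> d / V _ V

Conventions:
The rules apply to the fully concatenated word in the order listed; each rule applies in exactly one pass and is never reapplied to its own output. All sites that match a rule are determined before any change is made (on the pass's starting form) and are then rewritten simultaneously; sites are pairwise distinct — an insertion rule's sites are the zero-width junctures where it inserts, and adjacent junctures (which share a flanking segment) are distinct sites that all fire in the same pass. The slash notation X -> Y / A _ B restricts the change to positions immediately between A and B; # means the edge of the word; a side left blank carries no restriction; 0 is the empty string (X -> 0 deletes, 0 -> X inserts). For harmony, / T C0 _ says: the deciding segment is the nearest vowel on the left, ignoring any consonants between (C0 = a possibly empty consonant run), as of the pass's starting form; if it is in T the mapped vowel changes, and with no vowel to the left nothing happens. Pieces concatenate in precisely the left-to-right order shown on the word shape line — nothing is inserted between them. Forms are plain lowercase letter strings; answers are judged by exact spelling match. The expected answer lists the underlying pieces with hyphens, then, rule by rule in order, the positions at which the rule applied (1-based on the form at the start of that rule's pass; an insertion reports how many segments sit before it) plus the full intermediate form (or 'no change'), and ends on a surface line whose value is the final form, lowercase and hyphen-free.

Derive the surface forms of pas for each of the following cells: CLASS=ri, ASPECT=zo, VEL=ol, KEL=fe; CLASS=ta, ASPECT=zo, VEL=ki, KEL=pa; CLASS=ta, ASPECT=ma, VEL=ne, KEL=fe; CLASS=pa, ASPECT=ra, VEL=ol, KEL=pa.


cell CLASS=ri, ASPECT=zo, VEL=ol, KEL=fe:
underlying: k-pas-ut-saf-se
1. e -> o, i -> u / B C0 _: fires at position(s) 11: kpasutsafso
2. f -> v, k -> g, t -> d / V _ V: no change
surface: kpasutsafso

cell CLASS=ta, ASPECT=zo, VEL=ki, KEL=pa:
underlying: ket-pas-ut-u-mt
1. e -> o, i -> u / B C0 _: no change
2. f -> v, k -> g, t -> d / V _ V: fires at position(s) 8: ketpasudumt
surface: ketpasudumt

cell CLASS=ta, ASPECT=ma, VEL=ne, KEL=fe:
underlying: n-pas-ig-saf-mt
1. e -> o, i -> u / B C0 _: fires at position(s) 5: npasugsafmt
2. f -> v, k -> g, t -> d / V _ V: no change
surface: npasugsafmt

cell CLASS=pa, ASPECT=ra, VEL=ol, KEL=pa:
underlying: k-pas-kb-u-fi
1. e -> o, i -> u / B C0 _: fires at position(s) 9: kpaskbufu
2. f -> v, k -> g, t -> d / V _ V: fires at position(s) 8: kpaskbuvu
surface: kpaskbuvu


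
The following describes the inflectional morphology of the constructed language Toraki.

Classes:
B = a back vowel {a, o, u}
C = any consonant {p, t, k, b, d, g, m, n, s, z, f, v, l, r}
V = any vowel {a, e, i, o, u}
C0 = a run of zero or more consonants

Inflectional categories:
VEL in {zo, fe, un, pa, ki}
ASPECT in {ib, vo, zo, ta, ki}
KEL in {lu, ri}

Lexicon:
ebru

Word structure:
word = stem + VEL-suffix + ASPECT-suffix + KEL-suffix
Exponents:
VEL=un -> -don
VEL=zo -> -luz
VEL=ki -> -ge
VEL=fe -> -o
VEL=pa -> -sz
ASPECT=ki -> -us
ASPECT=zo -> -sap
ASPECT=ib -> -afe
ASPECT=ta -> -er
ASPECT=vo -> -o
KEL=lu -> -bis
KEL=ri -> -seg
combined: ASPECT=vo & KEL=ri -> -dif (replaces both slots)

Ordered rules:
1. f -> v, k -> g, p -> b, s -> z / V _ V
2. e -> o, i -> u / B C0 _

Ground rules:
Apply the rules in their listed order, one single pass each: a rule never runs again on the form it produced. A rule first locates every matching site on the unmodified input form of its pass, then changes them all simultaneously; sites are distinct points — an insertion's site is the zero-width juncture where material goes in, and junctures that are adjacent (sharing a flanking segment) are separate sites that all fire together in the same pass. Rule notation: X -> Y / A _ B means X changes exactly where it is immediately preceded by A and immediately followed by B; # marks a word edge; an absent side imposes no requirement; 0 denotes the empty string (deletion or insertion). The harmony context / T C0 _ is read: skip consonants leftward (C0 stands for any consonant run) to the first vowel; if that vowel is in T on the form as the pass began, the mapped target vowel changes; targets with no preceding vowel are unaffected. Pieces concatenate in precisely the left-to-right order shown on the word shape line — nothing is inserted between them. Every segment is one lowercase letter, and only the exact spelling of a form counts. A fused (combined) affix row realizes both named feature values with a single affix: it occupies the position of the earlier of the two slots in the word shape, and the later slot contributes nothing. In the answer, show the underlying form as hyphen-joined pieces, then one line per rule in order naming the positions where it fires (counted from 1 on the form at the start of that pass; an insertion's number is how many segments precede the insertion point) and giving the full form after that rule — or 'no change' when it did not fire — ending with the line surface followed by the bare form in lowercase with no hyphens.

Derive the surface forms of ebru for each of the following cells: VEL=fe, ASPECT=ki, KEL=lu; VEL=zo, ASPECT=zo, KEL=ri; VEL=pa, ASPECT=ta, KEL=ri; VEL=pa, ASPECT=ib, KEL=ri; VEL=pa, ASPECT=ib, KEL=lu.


cell VEL=fe, ASPECT=ki, KEL=lu:
underlying: ebru-o-us-bis
1. f -> v, k -> g, p -> b, s -> z / V _ V: no change
2. e -> o, i -> u / B C0 _: fires at position(s) 9: ebruousbus
surface: ebruousbus

cell VEL=zo, ASPECT=zo, KEL=ri:
underlying: ebru-luz-sap-seg
1. f -> v, k -> g, p -> b, s -> z / V _ V: no change
2. e -> o, i -> u / B C0 _: fires at position(s) 12: ebruluzsapsog
surface: ebruluzsapsog

cell VEL=pa, ASPECT=ta, KEL=ri:
underlying: ebru-sz-er-seg
1. f -> v, k -> g, p -> b, s -> z / V _ V: no change
2. e -> o, i -> u / B C0 _: fires at position(s) 7: ebruszorseg
surface: ebruszorseg

cell VEL=pa, ASPECT=ib, KEL=ri:
underlying: ebru-sz-afe-seg
1. f -> v, k -> g, p -> b, s -> z / V _ V: fires at position(s) 8, 10: ebruszavezeg
2. e -> o, i -> u / B C0 _: fires at position(s) 9: ebruszavozeg
surface: ebruszavozeg

cell VEL=pa, ASPECT=ib, KEL=lu:
underlying: ebru-sz-afe-bis
1. f -> v, k -> g, p -> b, s -> z / V _ V: fires at position(s) 8: ebruszavebis
2. e -> o, i -> u / B C0 _: fires at position(s) 9: ebruszavobis
surface: ebruszavobis


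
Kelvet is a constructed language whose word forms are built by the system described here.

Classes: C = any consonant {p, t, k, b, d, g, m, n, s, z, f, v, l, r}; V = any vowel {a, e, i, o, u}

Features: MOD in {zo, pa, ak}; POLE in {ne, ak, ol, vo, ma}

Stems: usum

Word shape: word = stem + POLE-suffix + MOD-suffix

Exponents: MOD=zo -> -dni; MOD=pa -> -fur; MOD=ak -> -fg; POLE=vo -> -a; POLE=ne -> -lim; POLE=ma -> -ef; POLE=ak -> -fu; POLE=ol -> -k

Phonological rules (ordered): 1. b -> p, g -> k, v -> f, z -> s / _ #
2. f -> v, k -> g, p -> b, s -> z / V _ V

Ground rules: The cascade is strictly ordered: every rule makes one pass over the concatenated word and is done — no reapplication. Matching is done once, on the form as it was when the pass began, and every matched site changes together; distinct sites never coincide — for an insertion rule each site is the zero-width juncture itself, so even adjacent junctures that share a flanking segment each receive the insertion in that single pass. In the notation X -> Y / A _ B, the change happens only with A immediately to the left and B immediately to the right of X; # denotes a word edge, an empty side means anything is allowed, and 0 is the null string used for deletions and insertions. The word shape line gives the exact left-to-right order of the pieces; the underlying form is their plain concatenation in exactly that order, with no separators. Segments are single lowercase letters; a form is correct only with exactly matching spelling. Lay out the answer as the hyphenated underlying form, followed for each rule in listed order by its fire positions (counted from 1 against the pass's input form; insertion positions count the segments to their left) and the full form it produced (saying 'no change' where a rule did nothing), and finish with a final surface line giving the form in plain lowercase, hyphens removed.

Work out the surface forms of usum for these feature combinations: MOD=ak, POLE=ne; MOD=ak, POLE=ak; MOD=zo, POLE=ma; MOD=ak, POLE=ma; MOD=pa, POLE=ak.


cell MOD=ak, POLE=ne:
underlying: usum-lim-fg
1. b -> p, g -> k, v -> f, z -> s / _ #: fires at position(s) 9: usumlimfk
2. f -> v, k -> g, p -> b, s -> z / V _ V: fires at position(s) 2: uzumlimfk
surface: uzumlimfk

cell MOD=ak, POLE=ak:
underlying: usum-fu-fg
1. b -> p, g -> k, v -> f, z -> s / _ #: fires at position(s) 8: usumfufk
2. f -> v, k -> g, p -> b, s -> z / V _ V: fires at position(s) 2: uzumfufk
surface: uzumfufk

cell MOD=zo, POLE=ma:
underlying: usum-ef-dni
1. b -> p, g -> k, v -> f, z -> s / _ #: no change
2. f -> v, k -> g, p -> b, s -> z / V _ V: fires at position(s) 2: uzumefdni
surface: uzumefdni

cell MOD=ak, POLE=ma:
underlying: usum-ef-fg
1. b -> p, g -> k, v -> f, z -> s / _ #: fires at position(s) 8: usumeffk
2. f -> v, k -> g, p -> b, s -> z / V _ V: fires at position(s) 2: uzumeffk
surface: uzumeffk

cell MOD=pa, POLE=ak:
underlying: usum-fu-fur
1. b -> p, g -> k, v -> f, z -> s / _ #: no change
2. f -> v, k -> g, p -> b, s -> z / V _ V: fires at position(s) 2, 7: uzumfuvur
surface: uzumfuvur


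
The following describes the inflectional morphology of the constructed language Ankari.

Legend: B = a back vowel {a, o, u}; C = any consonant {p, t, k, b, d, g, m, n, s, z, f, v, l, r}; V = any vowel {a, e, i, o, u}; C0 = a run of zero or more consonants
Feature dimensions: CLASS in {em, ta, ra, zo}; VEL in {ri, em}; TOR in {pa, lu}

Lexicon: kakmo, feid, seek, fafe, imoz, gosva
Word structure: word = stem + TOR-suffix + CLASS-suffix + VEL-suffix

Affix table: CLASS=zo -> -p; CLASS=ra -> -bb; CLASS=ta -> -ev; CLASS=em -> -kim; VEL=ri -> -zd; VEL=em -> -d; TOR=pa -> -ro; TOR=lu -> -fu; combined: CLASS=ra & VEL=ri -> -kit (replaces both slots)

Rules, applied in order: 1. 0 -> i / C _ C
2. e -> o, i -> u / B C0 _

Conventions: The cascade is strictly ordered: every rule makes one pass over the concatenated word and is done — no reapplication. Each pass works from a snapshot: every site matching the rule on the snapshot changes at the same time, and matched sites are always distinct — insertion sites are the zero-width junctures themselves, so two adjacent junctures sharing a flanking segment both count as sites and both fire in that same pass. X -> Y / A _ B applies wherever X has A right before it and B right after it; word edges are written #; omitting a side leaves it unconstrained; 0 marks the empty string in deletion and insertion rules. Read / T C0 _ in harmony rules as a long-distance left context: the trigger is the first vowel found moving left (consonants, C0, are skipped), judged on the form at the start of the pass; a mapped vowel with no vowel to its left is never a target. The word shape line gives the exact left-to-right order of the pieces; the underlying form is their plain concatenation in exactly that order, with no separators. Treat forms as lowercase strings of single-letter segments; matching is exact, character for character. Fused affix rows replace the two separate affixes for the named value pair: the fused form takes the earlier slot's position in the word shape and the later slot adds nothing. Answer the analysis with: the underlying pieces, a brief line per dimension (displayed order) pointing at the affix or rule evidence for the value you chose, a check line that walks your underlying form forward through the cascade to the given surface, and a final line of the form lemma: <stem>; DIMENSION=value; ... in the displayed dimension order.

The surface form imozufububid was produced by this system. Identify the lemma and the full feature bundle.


underlying: imoz-fu-bb-d
CLASS=ra - signalled by the affix -bb
VEL=em - signalled by the affix -d
TOR=lu - signalled by the affix -fu
check: imozfubbd -> imozifubibid -> imozufububid
lemma: imoz; CLASS=ra; VEL=em; TOR=lu


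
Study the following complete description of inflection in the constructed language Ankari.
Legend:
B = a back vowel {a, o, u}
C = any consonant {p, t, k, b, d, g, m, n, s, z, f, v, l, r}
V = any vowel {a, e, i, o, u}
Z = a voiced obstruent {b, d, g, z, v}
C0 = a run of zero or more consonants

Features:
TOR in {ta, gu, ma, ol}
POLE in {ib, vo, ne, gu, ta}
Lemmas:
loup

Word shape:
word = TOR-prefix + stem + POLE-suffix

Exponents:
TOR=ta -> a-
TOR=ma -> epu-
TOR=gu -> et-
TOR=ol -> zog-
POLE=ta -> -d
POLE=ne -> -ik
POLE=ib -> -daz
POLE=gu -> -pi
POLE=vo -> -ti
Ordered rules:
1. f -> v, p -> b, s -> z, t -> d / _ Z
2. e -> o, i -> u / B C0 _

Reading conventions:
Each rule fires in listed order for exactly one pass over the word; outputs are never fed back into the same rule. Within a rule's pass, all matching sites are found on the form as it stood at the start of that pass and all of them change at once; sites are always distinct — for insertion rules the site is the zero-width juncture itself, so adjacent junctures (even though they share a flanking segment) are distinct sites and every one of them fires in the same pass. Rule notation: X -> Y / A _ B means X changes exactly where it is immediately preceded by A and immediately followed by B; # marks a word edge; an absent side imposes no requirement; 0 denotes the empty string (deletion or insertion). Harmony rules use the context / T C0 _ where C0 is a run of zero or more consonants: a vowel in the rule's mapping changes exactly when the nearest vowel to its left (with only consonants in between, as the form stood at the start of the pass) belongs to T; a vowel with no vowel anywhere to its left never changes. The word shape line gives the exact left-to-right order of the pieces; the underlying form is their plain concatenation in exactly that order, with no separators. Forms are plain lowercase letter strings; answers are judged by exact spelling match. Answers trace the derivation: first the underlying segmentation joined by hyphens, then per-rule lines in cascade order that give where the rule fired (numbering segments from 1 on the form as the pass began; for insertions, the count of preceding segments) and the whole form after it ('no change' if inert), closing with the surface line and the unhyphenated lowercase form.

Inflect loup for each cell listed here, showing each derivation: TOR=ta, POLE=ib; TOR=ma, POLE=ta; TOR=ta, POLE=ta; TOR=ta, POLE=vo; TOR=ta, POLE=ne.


cell TOR=ta, POLE=ib:
underlying: a-loup-daz
1. f -> v, p -> b, s -> z, t -> d / _ Z: fires at position(s) 5: aloubdaz
2. e -> o, i -> u / B C0 _: no change
surface: aloubdaz

cell TOR=ma, POLE=ta:
underlying: epu-loup-d
1. f -> v, p -> b, s -> z, t -> d / _ Z: fires at position(s) 7: epuloubd
2. e -> o, i -> u / B C0 _: no change
surface: epuloubd

cell TOR=ta, POLE=ta:
underlying: a-loup-d
1. f -> v, p -> b, s -> z, t -> d / _ Z: fires at position(s) 5: aloubd
2. e -> o, i -> u / B C0 _: no change
surface: aloubd

cell TOR=ta, POLE=vo:
underlying: a-loup-ti
1. f -> v, p -> b, s -> z, t -> d / _ Z: no change
2. e -> o, i -> u / B C0 _: fires at position(s) 7: alouptu
surface: alouptu

cell TOR=ta, POLE=ne:
underlying: a-loup-ik
1. f -> v, p -> b, s -> z, t -> d / _ Z: no change
2. e -> o, i -> u / B C0 _: fires at position(s) 6: aloupuk
surface: aloupuk


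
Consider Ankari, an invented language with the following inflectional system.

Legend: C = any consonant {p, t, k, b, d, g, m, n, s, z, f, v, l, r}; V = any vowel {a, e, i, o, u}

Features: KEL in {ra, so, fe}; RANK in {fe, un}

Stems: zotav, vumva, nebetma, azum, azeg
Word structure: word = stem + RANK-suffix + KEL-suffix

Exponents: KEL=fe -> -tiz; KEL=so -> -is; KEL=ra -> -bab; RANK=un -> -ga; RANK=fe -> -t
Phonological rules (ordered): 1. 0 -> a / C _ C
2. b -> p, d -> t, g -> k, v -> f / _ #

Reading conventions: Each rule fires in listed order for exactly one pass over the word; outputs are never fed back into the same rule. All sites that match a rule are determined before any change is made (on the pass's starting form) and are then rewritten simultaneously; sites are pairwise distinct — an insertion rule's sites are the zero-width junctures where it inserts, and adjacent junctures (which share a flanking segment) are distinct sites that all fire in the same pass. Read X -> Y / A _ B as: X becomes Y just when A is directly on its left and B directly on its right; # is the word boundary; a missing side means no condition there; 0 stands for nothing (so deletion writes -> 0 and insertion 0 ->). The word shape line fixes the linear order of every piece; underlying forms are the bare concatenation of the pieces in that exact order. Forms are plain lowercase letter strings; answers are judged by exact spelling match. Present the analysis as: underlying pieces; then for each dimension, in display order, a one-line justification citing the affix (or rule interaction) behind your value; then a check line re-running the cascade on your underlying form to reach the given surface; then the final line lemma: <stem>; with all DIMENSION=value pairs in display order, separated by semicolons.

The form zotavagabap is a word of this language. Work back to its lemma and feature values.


underlying: zotav-ga-bab
KEL=ra - signalled by the affix -bab
RANK=un - signalled by the affix -ga
check: zotavgabab -> zotavagabab -> zotavagabap
lemma: zotav; KEL=ra; RANK=un


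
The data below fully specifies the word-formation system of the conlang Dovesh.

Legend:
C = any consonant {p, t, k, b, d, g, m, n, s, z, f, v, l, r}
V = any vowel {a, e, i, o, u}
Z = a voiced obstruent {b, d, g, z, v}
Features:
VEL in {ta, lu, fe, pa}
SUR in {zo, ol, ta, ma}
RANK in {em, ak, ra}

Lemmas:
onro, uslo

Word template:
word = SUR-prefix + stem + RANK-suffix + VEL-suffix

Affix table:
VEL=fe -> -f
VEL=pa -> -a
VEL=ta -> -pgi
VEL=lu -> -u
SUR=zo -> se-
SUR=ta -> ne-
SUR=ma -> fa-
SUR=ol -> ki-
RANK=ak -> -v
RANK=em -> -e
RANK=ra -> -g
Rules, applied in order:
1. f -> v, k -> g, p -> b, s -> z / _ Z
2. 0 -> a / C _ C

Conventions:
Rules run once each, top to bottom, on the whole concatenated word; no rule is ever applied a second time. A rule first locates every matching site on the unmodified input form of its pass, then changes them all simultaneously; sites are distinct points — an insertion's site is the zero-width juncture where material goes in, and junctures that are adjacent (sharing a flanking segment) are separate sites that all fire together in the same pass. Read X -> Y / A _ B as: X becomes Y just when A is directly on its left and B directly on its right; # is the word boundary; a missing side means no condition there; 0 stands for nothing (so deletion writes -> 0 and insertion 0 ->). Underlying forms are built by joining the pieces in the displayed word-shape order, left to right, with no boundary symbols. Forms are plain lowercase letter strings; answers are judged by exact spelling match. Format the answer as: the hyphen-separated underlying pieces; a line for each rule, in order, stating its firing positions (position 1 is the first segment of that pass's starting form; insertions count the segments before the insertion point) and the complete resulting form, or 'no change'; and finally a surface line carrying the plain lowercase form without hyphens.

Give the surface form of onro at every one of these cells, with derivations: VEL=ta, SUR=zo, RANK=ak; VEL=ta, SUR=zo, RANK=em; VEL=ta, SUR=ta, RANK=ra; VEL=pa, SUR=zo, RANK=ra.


cell VEL=ta, SUR=zo, RANK=ak:
underlying: se-onro-v-pgi
1. f -> v, k -> g, p -> b, s -> z / _ Z: fires at position(s) 8: seonrovbgi
2. 0 -> a / C _ C: inserts after position(s) 4, 7, 8: seonarovabagi
surface: seonarovabagi

cell VEL=ta, SUR=zo, RANK=em:
underlying: se-onro-e-pgi
1. f -> v, k -> g, p -> b, s -> z / _ Z: fires at position(s) 8: seonroebgi
2. 0 -> a / C _ C: inserts after position(s) 4, 8: seonaroebagi
surface: seonaroebagi

cell VEL=ta, SUR=ta, RANK=ra:
underlying: ne-onro-g-pgi
1. f -> v, k -> g, p -> b, s -> z / _ Z: fires at position(s) 8: neonrogbgi
2. 0 -> a / C _ C: inserts after position(s) 4, 7, 8: neonarogabagi
surface: neonarogabagi

cell VEL=pa, SUR=zo, RANK=ra:
underlying: se-onro-g-a
1. f -> v, k -> g, p -> b, s -> z / _ Z: no change
2. 0 -> a / C _ C: inserts after position(s) 4: seonaroga
surface: seonaroga


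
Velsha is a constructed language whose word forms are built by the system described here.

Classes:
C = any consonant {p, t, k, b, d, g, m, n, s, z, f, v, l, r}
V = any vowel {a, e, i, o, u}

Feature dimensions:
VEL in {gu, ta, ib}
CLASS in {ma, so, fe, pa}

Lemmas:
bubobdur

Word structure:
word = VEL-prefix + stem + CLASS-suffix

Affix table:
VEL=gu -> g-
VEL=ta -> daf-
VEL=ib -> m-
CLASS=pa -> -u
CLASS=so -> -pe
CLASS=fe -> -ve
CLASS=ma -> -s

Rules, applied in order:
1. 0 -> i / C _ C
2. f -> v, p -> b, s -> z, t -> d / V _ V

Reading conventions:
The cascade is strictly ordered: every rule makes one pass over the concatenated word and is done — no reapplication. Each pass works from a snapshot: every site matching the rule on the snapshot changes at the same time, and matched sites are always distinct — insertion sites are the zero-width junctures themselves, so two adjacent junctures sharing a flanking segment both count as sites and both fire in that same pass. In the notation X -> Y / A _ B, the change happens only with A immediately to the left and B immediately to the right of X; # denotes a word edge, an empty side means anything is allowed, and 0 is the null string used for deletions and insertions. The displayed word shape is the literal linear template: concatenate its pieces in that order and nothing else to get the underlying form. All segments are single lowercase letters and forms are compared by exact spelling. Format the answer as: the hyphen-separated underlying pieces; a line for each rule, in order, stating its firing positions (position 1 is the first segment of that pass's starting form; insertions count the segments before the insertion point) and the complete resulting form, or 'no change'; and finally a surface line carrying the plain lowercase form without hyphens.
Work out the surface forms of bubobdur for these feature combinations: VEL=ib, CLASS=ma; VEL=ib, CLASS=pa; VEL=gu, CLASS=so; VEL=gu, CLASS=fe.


cell VEL=ib, CLASS=ma:
underlying: m-bubobdur-s
1. 0 -> i / C _ C: inserts after position(s) 1, 6, 9: mibubobiduris
2. f -> v, p -> b, s -> z, t -> d / V _ V: no change
surface: mibubobiduris

cell VEL=ib, CLASS=pa:
underlying: m-bubobdur-u
1. 0 -> i / C _ C: inserts after position(s) 1, 6: mibubobiduru
2. f -> v, p -> b, s -> z, t -> d / V _ V: no change
surface: mibubobiduru

cell VEL=gu, CLASS=so:
underlying: g-bubobdur-pe
1. 0 -> i / C _ C: inserts after position(s) 1, 6, 9: gibubobiduripe
2. f -> v, p -> b, s -> z, t -> d / V _ V: fires at position(s) 13: gibubobiduribe
surface: gibubobiduribe

cell VEL=gu, CLASS=fe:
underlying: g-bubobdur-ve
1. 0 -> i / C _ C: inserts after position(s) 1, 6, 9: gibubobidurive
2. f -> v, p -> b, s -> z, t -> d / V _ V: no change
surface: gibubobidurive


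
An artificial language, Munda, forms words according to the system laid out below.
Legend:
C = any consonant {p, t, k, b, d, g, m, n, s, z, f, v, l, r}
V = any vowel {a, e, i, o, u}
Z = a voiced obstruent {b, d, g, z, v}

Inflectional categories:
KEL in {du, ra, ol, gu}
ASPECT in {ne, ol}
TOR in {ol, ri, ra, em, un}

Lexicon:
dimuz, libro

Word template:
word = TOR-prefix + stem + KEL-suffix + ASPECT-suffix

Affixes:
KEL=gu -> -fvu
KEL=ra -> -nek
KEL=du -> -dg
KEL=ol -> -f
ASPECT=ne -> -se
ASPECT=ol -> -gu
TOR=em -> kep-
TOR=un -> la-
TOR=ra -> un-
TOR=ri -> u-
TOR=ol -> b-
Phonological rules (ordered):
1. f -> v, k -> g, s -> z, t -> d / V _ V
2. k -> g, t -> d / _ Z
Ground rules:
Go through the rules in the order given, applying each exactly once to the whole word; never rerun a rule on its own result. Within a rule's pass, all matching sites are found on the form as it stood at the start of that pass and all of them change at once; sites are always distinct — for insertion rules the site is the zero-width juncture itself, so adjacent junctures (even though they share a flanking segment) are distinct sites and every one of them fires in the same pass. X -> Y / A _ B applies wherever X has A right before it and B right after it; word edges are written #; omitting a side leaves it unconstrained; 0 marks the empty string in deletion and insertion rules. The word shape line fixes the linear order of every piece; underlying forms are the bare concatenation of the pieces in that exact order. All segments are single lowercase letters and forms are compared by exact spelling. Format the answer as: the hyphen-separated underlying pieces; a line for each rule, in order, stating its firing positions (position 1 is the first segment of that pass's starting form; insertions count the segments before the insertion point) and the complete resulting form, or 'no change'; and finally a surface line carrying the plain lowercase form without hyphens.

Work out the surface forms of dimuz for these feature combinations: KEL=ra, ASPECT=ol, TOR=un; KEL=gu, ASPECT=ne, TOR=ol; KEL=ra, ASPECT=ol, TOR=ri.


cell KEL=ra, ASPECT=ol, TOR=un:
underlying: la-dimuz-nek-gu
1. f -> v, k -> g, s -> z, t -> d / V _ V: no change
2. k -> g, t -> d / _ Z: fires at position(s) 10: ladimuzneggu
surface: ladimuzneggu

cell KEL=gu, ASPECT=ne, TOR=ol:
underlying: b-dimuz-fvu-se
1. f -> v, k -> g, s -> z, t -> d / V _ V: fires at position(s) 10: bdimuzfvuze
2. k -> g, t -> d / _ Z: no change
surface: bdimuzfvuze

cell KEL=ra, ASPECT=ol, TOR=ri:
underlying: u-dimuz-nek-gu
1. f -> v, k -> g, s -> z, t -> d / V _ V: no change
2. k -> g, t -> d / _ Z: fires at position(s) 9: udimuzneggu
surface: udimuzneggu


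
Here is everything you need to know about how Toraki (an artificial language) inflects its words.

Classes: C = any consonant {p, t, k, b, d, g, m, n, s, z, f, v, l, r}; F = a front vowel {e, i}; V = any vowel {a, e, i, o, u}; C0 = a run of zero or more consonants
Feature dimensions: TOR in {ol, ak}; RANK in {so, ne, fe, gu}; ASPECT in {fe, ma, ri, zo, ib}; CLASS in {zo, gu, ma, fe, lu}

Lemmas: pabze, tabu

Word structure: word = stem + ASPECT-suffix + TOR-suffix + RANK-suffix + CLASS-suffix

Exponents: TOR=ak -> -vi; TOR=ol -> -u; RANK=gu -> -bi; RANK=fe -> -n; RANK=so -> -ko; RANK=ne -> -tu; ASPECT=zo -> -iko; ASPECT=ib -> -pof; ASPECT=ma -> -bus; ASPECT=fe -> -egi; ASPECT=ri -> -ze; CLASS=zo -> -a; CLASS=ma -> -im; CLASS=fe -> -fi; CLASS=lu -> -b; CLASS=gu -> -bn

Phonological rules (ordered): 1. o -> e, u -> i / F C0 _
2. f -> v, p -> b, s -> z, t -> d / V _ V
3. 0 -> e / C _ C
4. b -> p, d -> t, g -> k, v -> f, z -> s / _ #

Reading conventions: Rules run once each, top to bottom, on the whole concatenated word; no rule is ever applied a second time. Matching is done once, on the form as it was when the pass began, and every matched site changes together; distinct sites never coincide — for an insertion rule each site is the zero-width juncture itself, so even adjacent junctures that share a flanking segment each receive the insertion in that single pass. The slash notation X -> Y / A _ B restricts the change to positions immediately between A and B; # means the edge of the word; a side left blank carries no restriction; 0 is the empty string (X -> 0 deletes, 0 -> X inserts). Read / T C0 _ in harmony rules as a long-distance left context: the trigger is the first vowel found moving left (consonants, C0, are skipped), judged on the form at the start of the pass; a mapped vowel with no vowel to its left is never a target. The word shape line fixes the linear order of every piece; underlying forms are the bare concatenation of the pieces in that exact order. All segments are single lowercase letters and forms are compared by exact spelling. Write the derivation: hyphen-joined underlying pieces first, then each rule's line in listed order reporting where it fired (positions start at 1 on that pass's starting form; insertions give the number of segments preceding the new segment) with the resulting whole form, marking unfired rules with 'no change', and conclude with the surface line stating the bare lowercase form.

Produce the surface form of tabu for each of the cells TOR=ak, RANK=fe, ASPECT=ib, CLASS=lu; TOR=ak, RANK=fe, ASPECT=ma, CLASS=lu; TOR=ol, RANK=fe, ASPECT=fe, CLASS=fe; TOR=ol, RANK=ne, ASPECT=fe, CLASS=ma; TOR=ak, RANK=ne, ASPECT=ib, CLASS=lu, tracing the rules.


cell TOR=ak, RANK=fe, ASPECT=ib, CLASS=lu:
underlying: tabu-pof-vi-n-b
1. o -> e, u -> i / F C0 _: no change
2. f -> v, p -> b, s -> z, t -> d / V _ V: fires at position(s) 5: tabubofvinb
3. 0 -> e / C _ C: inserts after position(s) 7, 10: tabubofevineb
4. b -> p, d -> t, g -> k, v -> f, z -> s / _ #: fires at position(s) 13: tabubofevinep
surface: tabubofevinep

cell TOR=ak, RANK=fe, ASPECT=ma, CLASS=lu:
underlying: tabu-bus-vi-n-b
1. o -> e, u -> i / F C0 _: no change
2. f -> v, p -> b, s -> z, t -> d / V _ V: no change
3. 0 -> e / C _ C: inserts after position(s) 7, 10: tabubusevineb
4. b -> p, d -> t, g -> k, v -> f, z -> s / _ #: fires at position(s) 13: tabubusevinep
surface: tabubusevinep

cell TOR=ol, RANK=fe, ASPECT=fe, CLASS=fe:
underlying: tabu-egi-u-n-fi
1. o -> e, u -> i / F C0 _: fires at position(s) 8: tabuegiinfi
2. f -> v, p -> b, s -> z, t -> d / V _ V: no change
3. 0 -> e / C _ C: inserts after position(s) 9: tabuegiinefi
4. b -> p, d -> t, g -> k, v -> f, z -> s / _ #: no change
surface: tabuegiinefi

cell TOR=ol, RANK=ne, ASPECT=fe, CLASS=ma:
underlying: tabu-egi-u-tu-im
1. o -> e, u -> i / F C0 _: fires at position(s) 8: tabuegiituim
2. f -> v, p -> b, s -> z, t -> d / V _ V: fires at position(s) 9: tabuegiiduim
3. 0 -> e / C _ C: no change
4. b -> p, d -> t, g -> k, v -> f, z -> s / _ #: no change
surface: tabuegiiduim

cell TOR=ak, RANK=ne, ASPECT=ib, CLASS=lu:
underlying: tabu-pof-vi-tu-b
1. o -> e, u -> i / F C0 _: fires at position(s) 11: tabupofvitib
2. f -> v, p -> b, s -> z, t -> d / V _ V: fires at position(s) 5, 10: tabubofvidib
3. 0 -> e / C _ C: inserts after position(s) 7: tabubofevidib
4. b -> p, d -> t, g -> k, v -> f, z -> s / _ #: fires at position(s) 13: tabubofevidip
surface: tabubofevidip
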